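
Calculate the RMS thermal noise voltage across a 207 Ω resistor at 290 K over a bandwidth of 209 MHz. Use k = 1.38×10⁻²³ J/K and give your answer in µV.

V_n = √(4kTRB)
4kTRB = 4 × 1.38×10⁻²³ × 290 × 2.07×10² × 2.09×10⁸ = 6.93×10⁻¹⁰ V²
V_n = √(6.93×10⁻¹⁰) = 2.63×10⁻⁵ V = 26.3 µV

26.3 µV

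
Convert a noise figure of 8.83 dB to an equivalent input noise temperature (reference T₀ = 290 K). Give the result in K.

F = 10^(8.83/10) = 7.63836
T_e = (F − 1)·T₀ = (7.63836 − 1) × 290 = 1925 K

1925 K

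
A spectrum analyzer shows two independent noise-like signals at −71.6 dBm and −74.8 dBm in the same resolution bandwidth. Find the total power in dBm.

−69.9 dBm

Convert to linear, add, convert back:
P₁ = 6.92×10⁻¹¹ W, P₂ = 3.31×10⁻¹¹ W
P_tot = 1.02×10⁻¹⁰ W → 10 log₁₀(P_tot / 10⁻³) = −69.9 dBm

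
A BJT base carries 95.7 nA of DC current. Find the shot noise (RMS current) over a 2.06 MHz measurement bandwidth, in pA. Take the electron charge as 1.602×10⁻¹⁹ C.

251 pA

I_n = √(2qI·B)
2qI·B = 2 × 1.602×10⁻¹⁹ × 9.57×10⁻⁸ × 2.06×10⁶ = 6.32×10⁻²⁰ A²
I_n = √(6.32×10⁻²⁰) = 2.51×10⁻¹⁰ A = 251 pA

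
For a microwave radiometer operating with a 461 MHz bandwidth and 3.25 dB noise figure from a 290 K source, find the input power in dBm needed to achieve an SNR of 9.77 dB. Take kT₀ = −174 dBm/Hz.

−74.3 dBm

Sensitivity = −174 + 10 log₁₀(B) + NF + SNR_min
= −174 + 86.64 + 3.25 + 9.77
= −74.34 dBm → −74.3 dBm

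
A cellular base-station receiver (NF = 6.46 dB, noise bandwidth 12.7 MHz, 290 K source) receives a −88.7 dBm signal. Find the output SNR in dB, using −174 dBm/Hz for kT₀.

Noise floor: N = −174 + 10 log₁₀(B) + NF
10 log₁₀(1.27×10⁷) = 71.04 dB
N = −174 + 71.04 + 6.46 = −96.50 dBm
SNR = P_sig − N = −88.7 − (−96.50) = 7.80 dB → 7.8 dB

7.8 dB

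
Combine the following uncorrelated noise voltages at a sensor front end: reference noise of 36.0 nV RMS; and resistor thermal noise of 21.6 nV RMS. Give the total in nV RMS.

42.0 nV

Uncorrelated sources add in power (mean-square): V_tot = √(ΣV_i²)
V_tot = √[(3.60×10⁻⁸)² + (2.16×10⁻⁸)²] = 4.20×10⁻⁸ V = 42.0 nV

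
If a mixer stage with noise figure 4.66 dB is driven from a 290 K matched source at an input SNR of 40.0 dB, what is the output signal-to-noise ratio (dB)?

35.34 dB

By definition F = SNR_in/SNR_out, so in dB: SNR_out = SNR_in − NF
SNR_out = 40.0 − 4.66 = 35.34 dB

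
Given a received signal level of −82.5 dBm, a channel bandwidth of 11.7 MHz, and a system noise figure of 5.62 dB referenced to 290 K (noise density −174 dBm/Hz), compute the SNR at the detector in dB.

15.2 dB

Noise floor: N = −174 + 10 log₁₀(B) + NF
10 log₁₀(1.17×10⁷) = 70.68 dB
N = −174 + 70.68 + 5.62 = −97.70 dBm
SNR = P_sig − N = −82.5 − (−97.70) = 15.20 dB → 15.2 dB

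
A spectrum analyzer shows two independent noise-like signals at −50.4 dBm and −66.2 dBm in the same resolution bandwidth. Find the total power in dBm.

Convert to linear, add, convert back:
P₁ = 9.12×10⁻⁹ W, P₂ = 2.40×10⁻¹⁰ W
P_tot = 9.36×10⁻⁹ W → 10 log₁₀(P_tot / 10⁻³) = −50.3 dBm

−50.3 dBm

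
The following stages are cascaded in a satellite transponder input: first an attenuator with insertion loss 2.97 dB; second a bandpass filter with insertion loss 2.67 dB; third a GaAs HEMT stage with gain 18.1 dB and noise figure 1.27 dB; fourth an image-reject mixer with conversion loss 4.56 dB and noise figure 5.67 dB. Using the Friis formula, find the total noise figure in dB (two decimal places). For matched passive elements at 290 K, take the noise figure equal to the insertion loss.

Convert to linear (a loss of L dB is a gain of −L dB): F_i = 10^(NF_i/10), G_i = 10^(G_i,dB/10)
  Stage 1: F_1 = 10^(2.97/10) = 1.982, G_1 = 10^(−2.97/10) = 0.5047
  Stage 2: F_2 = 10^(2.67/10) = 1.849, G_2 = 10^(−2.67/10) = 0.5408
  Stage 3: F_3 = 10^(1.27/10) = 1.340, G_3 = 10^(18.1/10) = 64.57
  Stage 4: F_4 = 10^(5.67/10) = 3.690, G_4 = 10^(−4.56/10) = 0.3499
Friis cascade:
  F = 1.982 + (1.849 − 1)/0.5047 + (1.340 − 1)/0.2729 + (3.690 − 1)/17.62 = 5.062
NF = 10 log₁₀(5.062) = 7.04 dB

7.04 dB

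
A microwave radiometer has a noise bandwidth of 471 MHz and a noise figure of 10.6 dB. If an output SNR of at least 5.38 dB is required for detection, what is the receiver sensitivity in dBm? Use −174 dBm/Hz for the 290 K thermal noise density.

−71.3 dBm

Sensitivity = −174 + 10 log₁₀(B) + NF + SNR_min
= −174 + 86.73 + 10.6 + 5.38
= −71.29 dBm → −71.3 dBm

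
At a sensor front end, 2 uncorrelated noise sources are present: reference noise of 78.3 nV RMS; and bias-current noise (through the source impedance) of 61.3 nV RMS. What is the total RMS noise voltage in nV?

99.4 nV

Uncorrelated sources add in power (mean-square): V_tot = √(ΣV_i²)
V_tot = √[(7.83×10⁻⁸)² + (6.13×10⁻⁸)²] = 9.94×10⁻⁸ V = 99.4 nV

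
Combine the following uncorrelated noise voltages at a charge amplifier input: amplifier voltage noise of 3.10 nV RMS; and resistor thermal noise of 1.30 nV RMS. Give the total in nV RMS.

3.36 nV

Uncorrelated sources add in power (mean-square): V_tot = √(ΣV_i²)
V_tot = √[(3.10×10⁻⁹)² + (1.30×10⁻⁹)²] = 3.36×10⁻⁹ V = 3.36 nV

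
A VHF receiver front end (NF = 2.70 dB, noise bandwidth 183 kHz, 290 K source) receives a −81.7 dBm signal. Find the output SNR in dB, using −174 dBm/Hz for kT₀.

37.0 dB

Noise floor: N = −174 + 10 log₁₀(B) + NF
10 log₁₀(1.83×10⁵) = 52.62 dB
N = −174 + 52.62 + 2.70 = −118.68 dBm
SNR = P_sig − N = −81.7 − (−118.68) = 36.98 dB → 37.0 dB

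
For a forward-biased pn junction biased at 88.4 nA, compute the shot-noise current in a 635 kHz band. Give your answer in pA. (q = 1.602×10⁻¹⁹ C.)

134 pA

I_n = √(2qI·B)
2qI·B = 2 × 1.602×10⁻¹⁹ × 8.84×10⁻⁸ × 6.35×10⁵ = 1.80×10⁻²⁰ A²
I_n = √(1.80×10⁻²⁰) = 1.34×10⁻¹⁰ A = 134 pA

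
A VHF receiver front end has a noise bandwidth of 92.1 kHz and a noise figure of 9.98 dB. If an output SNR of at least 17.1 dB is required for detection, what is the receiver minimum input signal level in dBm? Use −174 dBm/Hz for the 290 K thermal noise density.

−97.3 dBm

Sensitivity = −174 + 10 log₁₀(B) + NF + SNR_min
= −174 + 49.64 + 9.98 + 17.1
= −97.28 dBm → −97.3 dBm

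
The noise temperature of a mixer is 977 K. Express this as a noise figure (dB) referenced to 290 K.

6.40 dB

F = 1 + T_e/T₀ = 1 + 977/290 = 4.36897
NF = 10 log₁₀(4.36897) = 6.40 dB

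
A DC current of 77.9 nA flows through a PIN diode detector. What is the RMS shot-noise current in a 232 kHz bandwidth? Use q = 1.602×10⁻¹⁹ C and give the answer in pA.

76.1 pA

I_n = √(2qI·B)
2qI·B = 2 × 1.602×10⁻¹⁹ × 7.79×10⁻⁸ × 2.32×10⁵ = 5.79×10⁻²¹ A²
I_n = √(5.79×10⁻²¹) = 7.61×10⁻¹¹ A = 76.1 pA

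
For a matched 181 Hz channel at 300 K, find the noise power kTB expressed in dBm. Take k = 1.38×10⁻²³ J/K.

P_n = kTB = 1.38×10⁻²³ × 300 × 1.81×10² = 7.49×10⁻¹⁹ W
In dBm: 10 log₁₀(7.49×10⁻¹⁹ / 10⁻³) = −151.3 dBm

−151.3 dBm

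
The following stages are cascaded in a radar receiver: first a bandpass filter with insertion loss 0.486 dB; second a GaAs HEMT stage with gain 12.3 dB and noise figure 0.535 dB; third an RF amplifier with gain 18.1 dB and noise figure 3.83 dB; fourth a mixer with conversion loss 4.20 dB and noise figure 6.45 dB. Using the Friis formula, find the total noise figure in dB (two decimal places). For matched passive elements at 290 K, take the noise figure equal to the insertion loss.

Convert to linear (a loss of L dB is a gain of −L dB): F_i = 10^(NF_i/10), G_i = 10^(G_i,dB/10)
  Stage 1: F_1 = 10^(0.486/10) = 1.118, G_1 = 10^(−0.486/10) = 0.8941
  Stage 2: F_2 = 10^(0.535/10) = 1.131, G_2 = 10^(12.3/10) = 16.98
  Stage 3: F_3 = 10^(3.83/10) = 2.415, G_3 = 10^(18.1/10) = 64.57
  Stage 4: F_4 = 10^(6.45/10) = 4.416, G_4 = 10^(−4.20/10) = 0.3802
Friis cascade:
  F = 1.118 + (1.131 − 1)/0.8941 + (2.415 − 1)/15.18 + (4.416 − 1)/980.4 = 1.362
NF = 10 log₁₀(1.362) = 1.34 dB

1.34 dB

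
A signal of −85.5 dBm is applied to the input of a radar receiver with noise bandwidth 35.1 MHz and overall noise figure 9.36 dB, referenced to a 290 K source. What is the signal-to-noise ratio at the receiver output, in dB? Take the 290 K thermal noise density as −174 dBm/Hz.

Noise floor: N = −174 + 10 log₁₀(B) + NF
10 log₁₀(3.51×10⁷) = 75.45 dB
N = −174 + 75.45 + 9.36 = −89.19 dBm
SNR = P_sig − N = −85.5 − (−89.19) = 3.69 dB → 3.7 dB

3.7 dB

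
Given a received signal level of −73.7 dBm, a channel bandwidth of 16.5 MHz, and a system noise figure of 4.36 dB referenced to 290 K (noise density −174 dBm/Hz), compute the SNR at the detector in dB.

Noise floor: N = −174 + 10 log₁₀(B) + NF
10 log₁₀(1.65×10⁷) = 72.17 dB
N = −174 + 72.17 + 4.36 = −97.47 dBm
SNR = P_sig − N = −73.7 − (−97.47) = 23.77 dB → 23.8 dB

23.8 dB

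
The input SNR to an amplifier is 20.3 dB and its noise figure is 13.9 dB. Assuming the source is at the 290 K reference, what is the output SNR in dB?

By definition F = SNR_in/SNR_out, so in dB: SNR_out = SNR_in − NF
SNR_out = 20.3 − 13.9 = 6.4 dB

6.4 dB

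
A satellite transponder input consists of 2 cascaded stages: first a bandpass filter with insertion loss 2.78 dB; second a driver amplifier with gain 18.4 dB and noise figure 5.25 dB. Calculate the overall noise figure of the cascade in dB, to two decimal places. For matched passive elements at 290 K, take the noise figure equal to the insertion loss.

8.03 dB

Convert to linear (a loss of L dB is a gain of −L dB): F_i = 10^(NF_i/10), G_i = 10^(G_i,dB/10)
  Stage 1: F_1 = 10^(2.78/10) = 1.897, G_1 = 10^(−2.78/10) = 0.5272
  Stage 2: F_2 = 10^(5.25/10) = 3.350, G_2 = 10^(18.4/10) = 69.18
Friis cascade:
  F = 1.897 + (3.350 − 1)/0.5272 = 6.353
NF = 10 log₁₀(6.353) = 8.03 dB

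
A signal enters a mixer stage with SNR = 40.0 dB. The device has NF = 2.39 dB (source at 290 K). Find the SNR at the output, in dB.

37.61 dB

By definition F = SNR_in/SNR_out, so in dB: SNR_out = SNR_in − NF
SNR_out = 40.0 − 2.39 = 37.61 dB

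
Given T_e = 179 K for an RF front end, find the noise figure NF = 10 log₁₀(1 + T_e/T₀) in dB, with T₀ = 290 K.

F = 1 + T_e/T₀ = 1 + 179/290 = 1.61724
NF = 10 log₁₀(1.61724) = 2.09 dB

2.09 dB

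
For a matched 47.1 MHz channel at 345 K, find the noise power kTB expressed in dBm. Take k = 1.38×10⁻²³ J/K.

−96.5 dBm

P_n = kTB = 1.38×10⁻²³ × 345 × 4.71×10⁷ = 2.24×10⁻¹³ W
In dBm: 10 log₁₀(2.24×10⁻¹³ / 10⁻³) = −96.5 dBm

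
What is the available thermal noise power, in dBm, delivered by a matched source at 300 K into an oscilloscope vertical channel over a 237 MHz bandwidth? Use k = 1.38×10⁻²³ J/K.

−90.1 dBm

P_n = kTB = 1.38×10⁻²³ × 300 × 2.37×10⁸ = 9.81×10⁻¹³ W
In dBm: 10 log₁₀(9.81×10⁻¹³ / 10⁻³) = −90.1 dBm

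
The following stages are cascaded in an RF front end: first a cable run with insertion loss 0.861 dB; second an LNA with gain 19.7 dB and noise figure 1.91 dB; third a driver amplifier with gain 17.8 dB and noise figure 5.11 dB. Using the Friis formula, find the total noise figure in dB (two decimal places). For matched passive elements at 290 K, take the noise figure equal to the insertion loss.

2.84 dB

Convert to linear (a loss of L dB is a gain of −L dB): F_i = 10^(NF_i/10), G_i = 10^(G_i,dB/10)
  Stage 1: F_1 = 10^(0.861/10) = 1.219, G_1 = 10^(−0.861/10) = 0.8202
  Stage 2: F_2 = 10^(1.91/10) = 1.552, G_2 = 10^(19.7/10) = 93.33
  Stage 3: F_3 = 10^(5.11/10) = 3.243, G_3 = 10^(17.8/10) = 60.26
Friis cascade:
  F = 1.219 + (1.552 − 1)/0.8202 + (3.243 − 1)/76.54 = 1.922
NF = 10 log₁₀(1.922) = 2.84 dB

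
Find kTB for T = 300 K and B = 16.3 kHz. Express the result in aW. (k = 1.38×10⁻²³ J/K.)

P_n = kTB = 1.38×10⁻²³ × 300 × 1.63×10⁴ = 6.75×10⁻¹⁷ W = 67.5 aW

67.5 aW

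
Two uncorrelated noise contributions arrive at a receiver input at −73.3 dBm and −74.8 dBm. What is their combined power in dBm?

Convert to linear, add, convert back:
P₁ = 4.68×10⁻¹¹ W, P₂ = 3.31×10⁻¹¹ W
P_tot = 7.99×10⁻¹¹ W → 10 log₁₀(P_tot / 10⁻³) = −71.0 dBm

−71.0 dBm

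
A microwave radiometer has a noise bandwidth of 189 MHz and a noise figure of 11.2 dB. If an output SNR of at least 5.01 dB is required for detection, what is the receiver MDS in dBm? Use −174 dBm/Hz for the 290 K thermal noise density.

−75.0 dBm

Sensitivity = −174 + 10 log₁₀(B) + NF + SNR_min
= −174 + 82.76 + 11.2 + 5.01
= −75.03 dBm → −75.0 dBm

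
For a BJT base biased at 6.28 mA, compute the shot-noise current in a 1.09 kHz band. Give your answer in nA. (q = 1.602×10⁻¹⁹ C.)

1.48 nA

I_n = √(2qI·B)
2qI·B = 2 × 1.602×10⁻¹⁹ × 6.28×10⁻³ × 1.09×10³ = 2.19×10⁻¹⁸ A²
I_n = √(2.19×10⁻¹⁸) = 1.48×10⁻⁹ A = 1.48 nA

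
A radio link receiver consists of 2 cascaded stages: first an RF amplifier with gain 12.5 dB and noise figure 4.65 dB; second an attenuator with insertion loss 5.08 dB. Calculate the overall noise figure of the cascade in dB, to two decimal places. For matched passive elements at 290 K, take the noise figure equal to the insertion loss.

4.83 dB

Convert to linear (a loss of L dB is a gain of −L dB): F_i = 10^(NF_i/10), G_i = 10^(G_i,dB/10)
  Stage 1: F_1 = 10^(4.65/10) = 2.917, G_1 = 10^(12.5/10) = 17.78
  Stage 2: F_2 = 10^(5.08/10) = 3.221, G_2 = 10^(−5.08/10) = 0.3105
Friis cascade:
  F = 2.917 + (3.221 − 1)/17.78 = 3.042
NF = 10 log₁₀(3.042) = 4.83 dB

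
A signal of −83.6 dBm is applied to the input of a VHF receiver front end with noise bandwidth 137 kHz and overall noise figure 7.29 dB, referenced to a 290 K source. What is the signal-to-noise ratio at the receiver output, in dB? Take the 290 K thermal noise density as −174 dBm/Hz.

Noise floor: N = −174 + 10 log₁₀(B) + NF
10 log₁₀(1.37×10⁵) = 51.37 dB
N = −174 + 51.37 + 7.29 = −115.34 dBm
SNR = P_sig − N = −83.6 − (−115.34) = 31.74 dB → 31.7 dB

31.7 dB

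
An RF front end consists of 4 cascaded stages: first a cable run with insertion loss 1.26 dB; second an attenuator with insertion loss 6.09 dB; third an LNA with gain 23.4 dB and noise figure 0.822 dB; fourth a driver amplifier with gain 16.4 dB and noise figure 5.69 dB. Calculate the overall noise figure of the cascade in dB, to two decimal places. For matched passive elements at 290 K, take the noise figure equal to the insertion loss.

Convert to linear (a loss of L dB is a gain of −L dB): F_i = 10^(NF_i/10), G_i = 10^(G_i,dB/10)
  Stage 1: F_1 = 10^(1.26/10) = 1.337, G_1 = 10^(−1.26/10) = 0.7482
  Stage 2: F_2 = 10^(6.09/10) = 4.064, G_2 = 10^(−6.09/10) = 0.2460
  Stage 3: F_3 = 10^(0.822/10) = 1.208, G_3 = 10^(23.4/10) = 218.8
  Stage 4: F_4 = 10^(5.69/10) = 3.707, G_4 = 10^(16.4/10) = 43.65
Friis cascade:
  F = 1.337 + (4.064 − 1)/0.7482 + (1.208 − 1)/0.1841 + (3.707 − 1)/40.27 = 6.632
NF = 10 log₁₀(6.632) = 8.22 dB

8.22 dB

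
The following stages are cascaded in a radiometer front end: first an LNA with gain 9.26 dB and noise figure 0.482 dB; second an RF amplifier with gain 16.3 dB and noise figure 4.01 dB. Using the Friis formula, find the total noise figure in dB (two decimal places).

Convert to linear (a loss of L dB is a gain of −L dB): F_i = 10^(NF_i/10), G_i = 10^(G_i,dB/10)
  Stage 1: F_1 = 10^(0.482/10) = 1.117, G_1 = 10^(9.26/10) = 8.433
  Stage 2: F_2 = 10^(4.01/10) = 2.518, G_2 = 10^(16.3/10) = 42.66
Friis cascade:
  F = 1.117 + (2.518 − 1)/8.433 = 1.297
NF = 10 log₁₀(1.297) = 1.13 dB

1.13 dB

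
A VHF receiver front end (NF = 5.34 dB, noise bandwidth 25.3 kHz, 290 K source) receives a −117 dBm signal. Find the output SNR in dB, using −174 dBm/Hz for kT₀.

7.6 dB

Noise floor: N = −174 + 10 log₁₀(B) + NF
10 log₁₀(2.53×10⁴) = 44.03 dB
N = −174 + 44.03 + 5.34 = −124.63 dBm
SNR = P_sig − N = −117 − (−124.63) = 7.63 dB → 7.6 dB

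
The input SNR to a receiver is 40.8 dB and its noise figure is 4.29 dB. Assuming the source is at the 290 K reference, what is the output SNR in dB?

By definition F = SNR_in/SNR_out, so in dB: SNR_out = SNR_in − NF
SNR_out = 40.8 − 4.29 = 36.51 dB

36.51 dB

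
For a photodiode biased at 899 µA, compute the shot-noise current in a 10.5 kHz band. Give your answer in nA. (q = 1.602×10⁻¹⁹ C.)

I_n = √(2qI·B)
2qI·B = 2 × 1.602×10⁻¹⁹ × 8.99×10⁻⁴ × 1.05×10⁴ = 3.02×10⁻¹⁸ A²
I_n = √(3.02×10⁻¹⁸) = 1.74×10⁻⁹ A = 1.74 nA

1.74 nA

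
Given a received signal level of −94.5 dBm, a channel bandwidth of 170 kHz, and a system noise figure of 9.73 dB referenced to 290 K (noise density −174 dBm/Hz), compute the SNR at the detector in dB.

Noise floor: N = −174 + 10 log₁₀(B) + NF
10 log₁₀(1.70×10⁵) = 52.3 dB
N = −174 + 52.3 + 9.73 = −111.97 dBm
SNR = P_sig − N = −94.5 − (−111.97) = 17.47 dB → 17.5 dB

17.5 dB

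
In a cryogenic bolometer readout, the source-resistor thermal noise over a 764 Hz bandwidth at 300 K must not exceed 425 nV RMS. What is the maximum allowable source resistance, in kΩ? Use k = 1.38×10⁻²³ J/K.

14.3 kΩ

Johnson–Nyquist: V_n = √(4kTRB) ⇒ R = V_n² / (4kTB)
4kTB = 4 × 1.38×10⁻²³ × 300 × 7.64×10² = 1.27×10⁻¹⁷
R = (4.25×10⁻⁷)² / 1.27×10⁻¹⁷ = 1.43×10⁴ Ω = 14.3 kΩ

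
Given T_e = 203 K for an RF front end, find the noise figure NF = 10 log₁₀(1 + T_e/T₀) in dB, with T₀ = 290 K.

F = 1 + T_e/T₀ = 1 + 203/290 = 1.7
NF = 10 log₁₀(1.7) = 2.30 dB

2.30 dB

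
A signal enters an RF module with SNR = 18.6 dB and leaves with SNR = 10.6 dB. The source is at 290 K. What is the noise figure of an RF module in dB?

8.0 dB

NF (dB) = SNR_in(dB) − SNR_out(dB) when the source is at T₀
NF = 18.6 − 10.6 = 8.0 dB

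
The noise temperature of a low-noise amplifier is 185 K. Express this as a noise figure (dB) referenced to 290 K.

2.14 dB

F = 1 + T_e/T₀ = 1 + 185/290 = 1.63793
NF = 10 log₁₀(1.63793) = 2.14 dB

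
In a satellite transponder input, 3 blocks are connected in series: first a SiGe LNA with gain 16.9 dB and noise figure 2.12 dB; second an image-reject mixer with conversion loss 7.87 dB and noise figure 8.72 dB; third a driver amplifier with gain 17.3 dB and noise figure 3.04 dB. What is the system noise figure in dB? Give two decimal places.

2.76 dB

Convert to linear (a loss of L dB is a gain of −L dB): F_i = 10^(NF_i/10), G_i = 10^(G_i,dB/10)
  Stage 1: F_1 = 10^(2.12/10) = 1.629, G_1 = 10^(16.9/10) = 48.98
  Stage 2: F_2 = 10^(8.72/10) = 7.447, G_2 = 10^(−7.87/10) = 0.1633
  Stage 3: F_3 = 10^(3.04/10) = 2.014, G_3 = 10^(17.3/10) = 53.70
Friis cascade:
  F = 1.629 + (7.447 − 1)/48.98 + (2.014 − 1)/7.998 = 1.888
NF = 10 log₁₀(1.888) = 2.76 dB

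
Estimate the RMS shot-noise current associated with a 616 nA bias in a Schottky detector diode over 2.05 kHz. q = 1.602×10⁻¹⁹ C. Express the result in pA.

I_n = √(2qI·B)
2qI·B = 2 × 1.602×10⁻¹⁹ × 6.16×10⁻⁷ × 2.05×10³ = 4.05×10⁻²² A²
I_n = √(4.05×10⁻²²) = 2.01×10⁻¹¹ A = 20.1 pA

20.1 pA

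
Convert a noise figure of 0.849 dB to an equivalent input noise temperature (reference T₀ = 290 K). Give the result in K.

62.6 K

F = 10^(0.849/10) = 1.21591
T_e = (F − 1)·T₀ = (1.21591 − 1) × 290 = 62.6 K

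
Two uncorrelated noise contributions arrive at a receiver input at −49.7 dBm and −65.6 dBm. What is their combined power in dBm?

−49.6 dBm

Convert to linear, add, convert back:
P₁ = 1.07×10⁻⁸ W, P₂ = 2.75×10⁻¹⁰ W
P_tot = 1.10×10⁻⁸ W → 10 log₁₀(P_tot / 10⁻³) = −49.6 dBm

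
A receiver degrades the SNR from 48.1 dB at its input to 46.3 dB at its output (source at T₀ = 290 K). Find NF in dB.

NF (dB) = SNR_in(dB) − SNR_out(dB) when the source is at T₀
NF = 48.1 − 46.3 = 1.8 dB

1.8 dB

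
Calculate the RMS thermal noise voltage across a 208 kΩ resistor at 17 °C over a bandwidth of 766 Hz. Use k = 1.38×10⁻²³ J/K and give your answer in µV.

T = 17 °C + 273.15 = 290.15 K
V_n = √(4kTRB)
4kTRB = 4 × 1.38×10⁻²³ × 290.15 × 2.08×10⁵ × 7.66×10² = 2.55×10⁻¹² V²
V_n = √(2.55×10⁻¹²) = 1.60×10⁻⁶ V = 1.60 µV

1.60 µV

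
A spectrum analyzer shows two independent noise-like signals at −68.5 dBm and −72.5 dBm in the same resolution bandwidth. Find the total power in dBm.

Convert to linear, add, convert back:
P₁ = 1.41×10⁻¹⁰ W, P₂ = 5.62×10⁻¹¹ W
P_tot = 1.97×10⁻¹⁰ W → 10 log₁₀(P_tot / 10⁻³) = −67.0 dBm

−67.0 dBm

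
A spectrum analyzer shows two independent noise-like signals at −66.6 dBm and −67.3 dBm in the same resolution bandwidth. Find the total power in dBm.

−63.9 dBm

Convert to linear, add, convert back:
P₁ = 2.19×10⁻¹⁰ W, P₂ = 1.86×10⁻¹⁰ W
P_tot = 4.05×10⁻¹⁰ W → 10 log₁₀(P_tot / 10⁻³) = −63.9 dBm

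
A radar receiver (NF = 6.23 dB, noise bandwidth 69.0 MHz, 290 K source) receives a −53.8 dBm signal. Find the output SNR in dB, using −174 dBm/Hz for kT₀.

35.6 dB

Noise floor: N = −174 + 10 log₁₀(B) + NF
10 log₁₀(6.90×10⁷) = 78.39 dB
N = −174 + 78.39 + 6.23 = −89.38 dBm
SNR = P_sig − N = −53.8 − (−89.38) = 35.58 dB → 35.6 dB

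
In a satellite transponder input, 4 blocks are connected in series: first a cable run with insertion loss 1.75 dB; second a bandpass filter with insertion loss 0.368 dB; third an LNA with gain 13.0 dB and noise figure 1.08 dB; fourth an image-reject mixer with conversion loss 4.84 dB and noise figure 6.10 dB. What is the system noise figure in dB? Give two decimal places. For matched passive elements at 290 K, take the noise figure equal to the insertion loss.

Convert to linear (a loss of L dB is a gain of −L dB): F_i = 10^(NF_i/10), G_i = 10^(G_i,dB/10)
  Stage 1: F_1 = 10^(1.75/10) = 1.496, G_1 = 10^(−1.75/10) = 0.6683
  Stage 2: F_2 = 10^(0.368/10) = 1.088, G_2 = 10^(−0.368/10) = 0.9188
  Stage 3: F_3 = 10^(1.08/10) = 1.282, G_3 = 10^(13.0/10) = 19.95
  Stage 4: F_4 = 10^(6.10/10) = 4.074, G_4 = 10^(−4.84/10) = 0.3281
Friis cascade:
  F = 1.496 + (1.088 − 1)/0.6683 + (1.282 − 1)/0.6140 + (4.074 − 1)/12.25 = 2.339
NF = 10 log₁₀(2.339) = 3.69 dB

3.69 dB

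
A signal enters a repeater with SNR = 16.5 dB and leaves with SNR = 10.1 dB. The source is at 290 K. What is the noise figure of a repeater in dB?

NF (dB) = SNR_in(dB) − SNR_out(dB) when the source is at T₀
NF = 16.5 − 10.1 = 6.4 dB

6.4 dB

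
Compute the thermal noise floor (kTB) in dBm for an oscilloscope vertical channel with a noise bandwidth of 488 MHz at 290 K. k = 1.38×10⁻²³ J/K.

P_n = kTB = 1.38×10⁻²³ × 290 × 4.88×10⁸ = 1.95×10⁻¹² W
In dBm: 10 log₁₀(1.95×10⁻¹² / 10⁻³) = −87.1 dBm

−87.1 dBm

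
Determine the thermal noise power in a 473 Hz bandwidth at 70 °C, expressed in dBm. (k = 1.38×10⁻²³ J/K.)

T = 70 °C + 273.15 = 343.15 K
P_n = kTB = 1.38×10⁻²³ × 343.15 × 4.73×10² = 2.24×10⁻¹⁸ W
In dBm: 10 log₁₀(2.24×10⁻¹⁸ / 10⁻³) = −146.5 dBm

−146.5 dBm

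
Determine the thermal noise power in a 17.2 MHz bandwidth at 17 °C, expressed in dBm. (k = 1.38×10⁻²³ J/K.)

T = 17 °C + 273.15 = 290.15 K
P_n = kTB = 1.38×10⁻²³ × 290.15 × 1.72×10⁷ = 6.89×10⁻¹⁴ W
In dBm: 10 log₁₀(6.89×10⁻¹⁴ / 10⁻³) = −101.6 dBm

−101.6 dBm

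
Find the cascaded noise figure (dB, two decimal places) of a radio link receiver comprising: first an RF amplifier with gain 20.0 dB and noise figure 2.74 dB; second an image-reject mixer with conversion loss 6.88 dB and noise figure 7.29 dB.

2.84 dB

Convert to linear (a loss of L dB is a gain of −L dB): F_i = 10^(NF_i/10), G_i = 10^(G_i,dB/10)
  Stage 1: F_1 = 10^(2.74/10) = 1.879, G_1 = 10^(20.0/10) = 100.0
  Stage 2: F_2 = 10^(7.29/10) = 5.358, G_2 = 10^(−6.88/10) = 0.2051
Friis cascade:
  F = 1.879 + (5.358 − 1)/100.0 = 1.923
NF = 10 log₁₀(1.923) = 2.84 dB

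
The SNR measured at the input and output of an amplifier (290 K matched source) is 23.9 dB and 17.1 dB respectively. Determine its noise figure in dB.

NF (dB) = SNR_in(dB) − SNR_out(dB) when the source is at T₀
NF = 23.9 − 17.1 = 6.8 dB

6.8 dB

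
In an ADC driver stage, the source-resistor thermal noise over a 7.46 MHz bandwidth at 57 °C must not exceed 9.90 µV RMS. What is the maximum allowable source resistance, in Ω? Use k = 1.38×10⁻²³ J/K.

721 Ω

T = 57 °C + 273.15 = 330.15 K
Johnson–Nyquist: V_n = √(4kTRB) ⇒ R = V_n² / (4kTB)
4kTB = 4 × 1.38×10⁻²³ × 330.15 × 7.46×10⁶ = 1.36×10⁻¹³
R = (9.90×10⁻⁶)² / 1.36×10⁻¹³ = 7.21×10² Ω = 721 Ω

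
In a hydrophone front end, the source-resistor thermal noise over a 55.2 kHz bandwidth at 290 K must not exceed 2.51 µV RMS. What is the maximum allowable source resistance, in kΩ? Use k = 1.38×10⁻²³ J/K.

7.13 kΩ

Johnson–Nyquist: V_n = √(4kTRB) ⇒ R = V_n² / (4kTB)
4kTB = 4 × 1.38×10⁻²³ × 290 × 5.52×10⁴ = 8.84×10⁻¹⁶
R = (2.51×10⁻⁶)² / 8.84×10⁻¹⁶ = 7.13×10³ Ω = 7.13 kΩ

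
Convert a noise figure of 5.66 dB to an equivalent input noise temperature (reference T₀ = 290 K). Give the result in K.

F = 10^(5.66/10) = 3.68129
T_e = (F − 1)·T₀ = (3.68129 − 1) × 290 = 778 K

778 K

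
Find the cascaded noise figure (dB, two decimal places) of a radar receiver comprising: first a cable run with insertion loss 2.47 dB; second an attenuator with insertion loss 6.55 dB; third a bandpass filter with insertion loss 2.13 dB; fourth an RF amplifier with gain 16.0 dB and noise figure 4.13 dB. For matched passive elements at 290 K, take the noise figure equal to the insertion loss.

Convert to linear (a loss of L dB is a gain of −L dB): F_i = 10^(NF_i/10), G_i = 10^(G_i,dB/10)
  Stage 1: F_1 = 10^(2.47/10) = 1.766, G_1 = 10^(−2.47/10) = 0.5662
  Stage 2: F_2 = 10^(6.55/10) = 4.519, G_2 = 10^(−6.55/10) = 0.2213
  Stage 3: F_3 = 10^(2.13/10) = 1.633, G_3 = 10^(−2.13/10) = 0.6124
  Stage 4: F_4 = 10^(4.13/10) = 2.588, G_4 = 10^(16.0/10) = 39.81
Friis cascade:
  F = 1.766 + (4.519 − 1)/0.5662 + (1.633 − 1)/0.1253 + (2.588 − 1)/0.07674 = 33.73
NF = 10 log₁₀(33.73) = 15.28 dB

15.28 dB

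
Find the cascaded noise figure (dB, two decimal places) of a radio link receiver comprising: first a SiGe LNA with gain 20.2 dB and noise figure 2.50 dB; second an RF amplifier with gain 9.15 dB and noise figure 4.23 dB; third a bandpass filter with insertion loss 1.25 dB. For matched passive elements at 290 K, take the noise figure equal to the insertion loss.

Convert to linear (a loss of L dB is a gain of −L dB): F_i = 10^(NF_i/10), G_i = 10^(G_i,dB/10)
  Stage 1: F_1 = 10^(2.50/10) = 1.778, G_1 = 10^(20.2/10) = 104.7
  Stage 2: F_2 = 10^(4.23/10) = 2.649, G_2 = 10^(9.15/10) = 8.222
  Stage 3: F_3 = 10^(1.25/10) = 1.334, G_3 = 10^(−1.25/10) = 0.7499
Friis cascade:
  F = 1.778 + (2.649 − 1)/104.7 + (1.334 − 1)/861.0 = 1.794
NF = 10 log₁₀(1.794) = 2.54 dB

2.54 dB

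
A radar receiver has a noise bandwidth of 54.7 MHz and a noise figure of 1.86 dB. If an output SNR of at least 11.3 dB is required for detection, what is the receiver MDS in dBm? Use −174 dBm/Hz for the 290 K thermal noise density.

Sensitivity = −174 + 10 log₁₀(B) + NF + SNR_min
= −174 + 77.38 + 1.86 + 11.3
= −83.46 dBm → −83.5 dBm

−83.5 dBm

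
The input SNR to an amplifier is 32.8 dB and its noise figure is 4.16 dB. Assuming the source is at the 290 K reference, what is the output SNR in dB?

28.64 dB

By definition F = SNR_in/SNR_out, so in dB: SNR_out = SNR_in − NF
SNR_out = 32.8 − 4.16 = 28.64 dB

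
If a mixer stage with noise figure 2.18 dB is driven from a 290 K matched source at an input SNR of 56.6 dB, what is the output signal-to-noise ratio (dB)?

By definition F = SNR_in/SNR_out, so in dB: SNR_out = SNR_in − NF
SNR_out = 56.6 − 2.18 = 54.42 dB

54.42 dB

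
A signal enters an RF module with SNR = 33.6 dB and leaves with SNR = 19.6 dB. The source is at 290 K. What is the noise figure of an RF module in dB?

14.0 dB

NF (dB) = SNR_in(dB) − SNR_out(dB) when the source is at T₀
NF = 33.6 − 19.6 = 14.0 dB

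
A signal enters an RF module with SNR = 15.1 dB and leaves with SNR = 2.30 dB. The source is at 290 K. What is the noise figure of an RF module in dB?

12.80 dB

NF (dB) = SNR_in(dB) − SNR_out(dB) when the source is at T₀
NF = 15.1 − 2.30 = 12.80 dB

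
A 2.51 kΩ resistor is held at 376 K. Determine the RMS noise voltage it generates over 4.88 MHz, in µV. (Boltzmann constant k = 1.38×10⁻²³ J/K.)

V_n = √(4kTRB)
4kTRB = 4 × 1.38×10⁻²³ × 376 × 2.51×10³ × 4.88×10⁶ = 2.54×10⁻¹⁰ V²
V_n = √(2.54×10⁻¹⁰) = 1.59×10⁻⁵ V = 15.9 µV

15.9 µV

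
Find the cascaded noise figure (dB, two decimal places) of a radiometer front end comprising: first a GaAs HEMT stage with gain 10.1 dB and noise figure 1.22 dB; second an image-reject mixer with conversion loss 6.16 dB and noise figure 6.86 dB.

Convert to linear (a loss of L dB is a gain of −L dB): F_i = 10^(NF_i/10), G_i = 10^(G_i,dB/10)
  Stage 1: F_1 = 10^(1.22/10) = 1.324, G_1 = 10^(10.1/10) = 10.23
  Stage 2: F_2 = 10^(6.86/10) = 4.853, G_2 = 10^(−6.16/10) = 0.2421
Friis cascade:
  F = 1.324 + (4.853 − 1)/10.23 = 1.701
NF = 10 log₁₀(1.701) = 2.31 dB

2.31 dB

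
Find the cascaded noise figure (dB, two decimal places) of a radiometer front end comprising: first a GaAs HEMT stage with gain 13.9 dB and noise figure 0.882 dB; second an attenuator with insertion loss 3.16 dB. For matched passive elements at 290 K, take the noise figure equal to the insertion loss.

Convert to linear (a loss of L dB is a gain of −L dB): F_i = 10^(NF_i/10), G_i = 10^(G_i,dB/10)
  Stage 1: F_1 = 10^(0.882/10) = 1.225, G_1 = 10^(13.9/10) = 24.55
  Stage 2: F_2 = 10^(3.16/10) = 2.070, G_2 = 10^(−3.16/10) = 0.4831
Friis cascade:
  F = 1.225 + (2.070 − 1)/24.55 = 1.269
NF = 10 log₁₀(1.269) = 1.03 dB

1.03 dB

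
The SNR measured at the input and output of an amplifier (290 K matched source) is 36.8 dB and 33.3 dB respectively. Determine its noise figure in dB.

3.5 dB

NF (dB) = SNR_in(dB) − SNR_out(dB) when the source is at T₀
NF = 36.8 − 33.3 = 3.5 dB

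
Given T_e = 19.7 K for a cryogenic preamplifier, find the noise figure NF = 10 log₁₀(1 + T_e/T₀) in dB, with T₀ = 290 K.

F = 1 + T_e/T₀ = 1 + 19.7/290 = 1.06793
NF = 10 log₁₀(1.06793) = 0.285 dB

0.285 dB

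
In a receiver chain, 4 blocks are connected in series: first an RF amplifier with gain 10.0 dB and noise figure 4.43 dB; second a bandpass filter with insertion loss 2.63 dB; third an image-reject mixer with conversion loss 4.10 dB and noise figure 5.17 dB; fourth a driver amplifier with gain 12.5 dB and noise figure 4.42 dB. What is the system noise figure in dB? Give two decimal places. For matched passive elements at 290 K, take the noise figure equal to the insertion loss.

Convert to linear (a loss of L dB is a gain of −L dB): F_i = 10^(NF_i/10), G_i = 10^(G_i,dB/10)
  Stage 1: F_1 = 10^(4.43/10) = 2.773, G_1 = 10^(10.0/10) = 10.00
  Stage 2: F_2 = 10^(2.63/10) = 1.832, G_2 = 10^(−2.63/10) = 0.5458
  Stage 3: F_3 = 10^(5.17/10) = 3.289, G_3 = 10^(−4.10/10) = 0.3890
  Stage 4: F_4 = 10^(4.42/10) = 2.767, G_4 = 10^(12.5/10) = 17.78
Friis cascade:
  F = 2.773 + (1.832 − 1)/10.00 + (3.289 − 1)/5.458 + (2.767 − 1)/2.123 = 4.108
NF = 10 log₁₀(4.108) = 6.14 dB

6.14 dB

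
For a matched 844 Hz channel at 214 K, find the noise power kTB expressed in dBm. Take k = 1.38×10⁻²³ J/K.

P_n = kTB = 1.38×10⁻²³ × 214 × 8.44×10² = 2.49×10⁻¹⁸ W
In dBm: 10 log₁₀(2.49×10⁻¹⁸ / 10⁻³) = −146.0 dBm

−146.0 dBm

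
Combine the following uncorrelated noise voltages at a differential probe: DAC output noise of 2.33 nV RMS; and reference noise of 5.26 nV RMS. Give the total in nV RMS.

5.75 nV

Uncorrelated sources add in power (mean-square): V_tot = √(ΣV_i²)
V_tot = √[(2.33×10⁻⁹)² + (5.26×10⁻⁹)²] = 5.75×10⁻⁹ V = 5.75 nV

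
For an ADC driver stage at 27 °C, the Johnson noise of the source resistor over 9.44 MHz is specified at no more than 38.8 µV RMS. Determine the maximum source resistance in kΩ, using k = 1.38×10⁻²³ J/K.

9.63 kΩ

T = 27 °C + 273.15 = 300.15 K
Johnson–Nyquist: V_n = √(4kTRB) ⇒ R = V_n² / (4kTB)
4kTB = 4 × 1.38×10⁻²³ × 300.15 × 9.44×10⁶ = 1.56×10⁻¹³
R = (3.88×10⁻⁵)² / 1.56×10⁻¹³ = 9.63×10³ Ω = 9.63 kΩ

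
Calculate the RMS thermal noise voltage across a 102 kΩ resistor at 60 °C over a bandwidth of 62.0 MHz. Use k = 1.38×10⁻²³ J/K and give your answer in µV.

T = 60 °C + 273.15 = 333.15 K
V_n = √(4kTRB)
4kTRB = 4 × 1.38×10⁻²³ × 333.15 × 1.02×10⁵ × 6.20×10⁷ = 1.16×10⁻⁷ V²
V_n = √(1.16×10⁻⁷) = 3.41×10⁻⁴ V = 341 µV

341 µV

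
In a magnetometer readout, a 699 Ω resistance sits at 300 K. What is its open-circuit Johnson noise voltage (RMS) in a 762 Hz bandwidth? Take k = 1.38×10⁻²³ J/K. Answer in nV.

V_n = √(4kTRB)
4kTRB = 4 × 1.38×10⁻²³ × 300 × 6.99×10² × 7.62×10² = 8.82×10⁻¹⁵ V²
V_n = √(8.82×10⁻¹⁵) = 9.39×10⁻⁸ V = 93.9 nV

93.9 nV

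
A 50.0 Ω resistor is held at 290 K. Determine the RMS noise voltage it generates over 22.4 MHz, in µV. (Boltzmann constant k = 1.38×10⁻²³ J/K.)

4.23 µV

V_n = √(4kTRB)
4kTRB = 4 × 1.38×10⁻²³ × 290 × 5.00×10¹ × 2.24×10⁷ = 1.79×10⁻¹¹ V²
V_n = √(1.79×10⁻¹¹) = 4.23×10⁻⁶ V = 4.23 µV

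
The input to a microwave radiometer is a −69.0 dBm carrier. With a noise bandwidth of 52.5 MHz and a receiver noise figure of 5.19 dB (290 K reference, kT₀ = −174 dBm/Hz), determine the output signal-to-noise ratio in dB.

22.6 dB

Noise floor: N = −174 + 10 log₁₀(B) + NF
10 log₁₀(5.25×10⁷) = 77.2 dB
N = −174 + 77.2 + 5.19 = −91.61 dBm
SNR = P_sig − N = −69.0 − (−91.61) = 22.61 dB → 22.6 dB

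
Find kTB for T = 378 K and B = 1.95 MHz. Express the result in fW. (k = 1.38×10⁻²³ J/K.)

P_n = kTB = 1.38×10⁻²³ × 378 × 1.95×10⁶ = 1.02×10⁻¹⁴ W = 10.2 fW

10.2 fW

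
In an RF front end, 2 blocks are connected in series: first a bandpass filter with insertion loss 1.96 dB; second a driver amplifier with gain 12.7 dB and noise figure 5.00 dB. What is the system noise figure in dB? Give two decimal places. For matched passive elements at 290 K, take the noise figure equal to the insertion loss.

6.96 dB

Convert to linear (a loss of L dB is a gain of −L dB): F_i = 10^(NF_i/10), G_i = 10^(G_i,dB/10)
  Stage 1: F_1 = 10^(1.96/10) = 1.570, G_1 = 10^(−1.96/10) = 0.6368
  Stage 2: F_2 = 10^(5.00/10) = 3.162, G_2 = 10^(12.7/10) = 18.62
Friis cascade:
  F = 1.570 + (3.162 − 1)/0.6368 = 4.966
NF = 10 log₁₀(4.966) = 6.96 dB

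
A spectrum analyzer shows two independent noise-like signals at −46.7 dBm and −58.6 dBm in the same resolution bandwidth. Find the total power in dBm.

−46.4 dBm

Convert to linear, add, convert back:
P₁ = 2.14×10⁻⁸ W, P₂ = 1.38×10⁻⁹ W
P_tot = 2.28×10⁻⁸ W → 10 log₁₀(P_tot / 10⁻³) = −46.4 dBm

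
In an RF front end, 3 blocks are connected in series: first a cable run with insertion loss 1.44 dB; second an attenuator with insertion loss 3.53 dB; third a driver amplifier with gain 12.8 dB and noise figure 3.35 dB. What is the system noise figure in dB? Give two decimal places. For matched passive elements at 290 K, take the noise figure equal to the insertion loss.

Convert to linear (a loss of L dB is a gain of −L dB): F_i = 10^(NF_i/10), G_i = 10^(G_i,dB/10)
  Stage 1: F_1 = 10^(1.44/10) = 1.393, G_1 = 10^(−1.44/10) = 0.7178
  Stage 2: F_2 = 10^(3.53/10) = 2.254, G_2 = 10^(−3.53/10) = 0.4436
  Stage 3: F_3 = 10^(3.35/10) = 2.163, G_3 = 10^(12.8/10) = 19.05
Friis cascade:
  F = 1.393 + (2.254 − 1)/0.7178 + (2.163 − 1)/0.3184 = 6.792
NF = 10 log₁₀(6.792) = 8.32 dB

8.32 dB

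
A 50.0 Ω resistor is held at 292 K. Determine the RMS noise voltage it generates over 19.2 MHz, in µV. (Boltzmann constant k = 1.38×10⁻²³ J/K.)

V_n = √(4kTRB)
4kTRB = 4 × 1.38×10⁻²³ × 292 × 5.00×10¹ × 1.92×10⁷ = 1.55×10⁻¹¹ V²
V_n = √(1.55×10⁻¹¹) = 3.93×10⁻⁶ V = 3.93 µV

3.93 µV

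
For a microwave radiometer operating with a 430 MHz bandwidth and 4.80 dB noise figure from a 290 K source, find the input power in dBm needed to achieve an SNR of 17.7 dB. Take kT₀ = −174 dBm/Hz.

Sensitivity = −174 + 10 log₁₀(B) + NF + SNR_min
= −174 + 86.33 + 4.80 + 17.7
= −65.17 dBm → −65.2 dBm

−65.2 dBm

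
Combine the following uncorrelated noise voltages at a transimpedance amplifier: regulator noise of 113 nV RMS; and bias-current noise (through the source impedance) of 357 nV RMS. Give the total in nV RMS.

374 nV

Uncorrelated sources add in power (mean-square): V_tot = √(ΣV_i²)
V_tot = √[(1.13×10⁻⁷)² + (3.57×10⁻⁷)²] = 3.74×10⁻⁷ V = 374 nV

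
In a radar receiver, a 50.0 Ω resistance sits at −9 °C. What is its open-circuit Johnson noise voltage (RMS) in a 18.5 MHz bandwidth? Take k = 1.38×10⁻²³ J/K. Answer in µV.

T = −9 °C + 273.15 = 264.15 K
V_n = √(4kTRB)
4kTRB = 4 × 1.38×10⁻²³ × 264.15 × 5.00×10¹ × 1.85×10⁷ = 1.35×10⁻¹¹ V²
V_n = √(1.35×10⁻¹¹) = 3.67×10⁻⁶ V = 3.67 µV

3.67 µV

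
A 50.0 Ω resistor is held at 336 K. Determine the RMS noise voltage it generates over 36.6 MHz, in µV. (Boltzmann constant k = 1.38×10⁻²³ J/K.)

V_n = √(4kTRB)
4kTRB = 4 × 1.38×10⁻²³ × 336 × 5.00×10¹ × 3.66×10⁷ = 3.39×10⁻¹¹ V²
V_n = √(3.39×10⁻¹¹) = 5.83×10⁻⁶ V = 5.83 µV

5.83 µV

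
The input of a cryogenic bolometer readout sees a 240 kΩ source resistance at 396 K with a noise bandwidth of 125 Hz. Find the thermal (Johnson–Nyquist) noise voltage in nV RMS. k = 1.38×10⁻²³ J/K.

V_n = √(4kTRB)
4kTRB = 4 × 1.38×10⁻²³ × 396 × 2.40×10⁵ × 1.25×10² = 6.56×10⁻¹³ V²
V_n = √(6.56×10⁻¹³) = 8.10×10⁻⁷ V = 810 nV

810 nV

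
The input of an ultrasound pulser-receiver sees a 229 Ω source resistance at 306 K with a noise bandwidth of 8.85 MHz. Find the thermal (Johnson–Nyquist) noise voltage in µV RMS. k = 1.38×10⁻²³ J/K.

5.85 µV

V_n = √(4kTRB)
4kTRB = 4 × 1.38×10⁻²³ × 306 × 2.29×10² × 8.85×10⁶ = 3.42×10⁻¹¹ V²
V_n = √(3.42×10⁻¹¹) = 5.85×10⁻⁶ V = 5.85 µV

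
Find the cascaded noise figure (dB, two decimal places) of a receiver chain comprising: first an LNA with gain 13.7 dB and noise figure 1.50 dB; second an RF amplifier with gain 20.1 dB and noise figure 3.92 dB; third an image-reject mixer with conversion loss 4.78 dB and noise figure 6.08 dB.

Convert to linear (a loss of L dB is a gain of −L dB): F_i = 10^(NF_i/10), G_i = 10^(G_i,dB/10)
  Stage 1: F_1 = 10^(1.50/10) = 1.413, G_1 = 10^(13.7/10) = 23.44
  Stage 2: F_2 = 10^(3.92/10) = 2.466, G_2 = 10^(20.1/10) = 102.3
  Stage 3: F_3 = 10^(6.08/10) = 4.055, G_3 = 10^(−4.78/10) = 0.3327
Friis cascade:
  F = 1.413 + (2.466 − 1)/23.44 + (4.055 − 1)/2399 = 1.476
NF = 10 log₁₀(1.476) = 1.69 dB

1.69 dB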